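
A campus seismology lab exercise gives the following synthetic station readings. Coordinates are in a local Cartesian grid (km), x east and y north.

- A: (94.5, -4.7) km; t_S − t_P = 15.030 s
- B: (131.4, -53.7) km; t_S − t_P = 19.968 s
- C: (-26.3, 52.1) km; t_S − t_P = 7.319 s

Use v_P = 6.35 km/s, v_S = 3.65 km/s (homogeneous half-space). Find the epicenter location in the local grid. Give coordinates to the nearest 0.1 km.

(-34.4, -10.2)

Distance from S−P lag: d = Δt · v_P v_S / (v_P − v_S) = Δt · (6.35·3.65)/(6.35−3.65) ≈ 8.5843·Δt.
So d_A = 129.02, d_B = 171.41, d_C = 62.83 km.
Circle about each station: (x − 94.5)² + (y + 4.7)² = 129.02²; (x − 131.4)² + (y + 53.7)² = 171.41²; (x + 26.3)² + (y − 52.1)² = 62.83².
Subtracting pairs of circle equations eliminates x²+y² and gives linear equations (the radical axes):
73.8 x − 98.0 y = -1537.92
-241.6 x + 113.6 y = 7152.31
Solving the 2×2 system: x ≈ -34.4, y ≈ -10.2 km.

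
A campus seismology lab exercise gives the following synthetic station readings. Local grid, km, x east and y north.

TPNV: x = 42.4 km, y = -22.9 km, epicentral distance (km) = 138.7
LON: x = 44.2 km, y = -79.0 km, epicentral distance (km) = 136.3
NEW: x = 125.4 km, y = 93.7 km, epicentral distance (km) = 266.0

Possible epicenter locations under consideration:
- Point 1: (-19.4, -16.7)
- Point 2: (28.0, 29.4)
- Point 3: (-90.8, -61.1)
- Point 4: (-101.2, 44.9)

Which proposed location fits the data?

Point 3

For each candidate, compare |candidate − station| to the reported distance:
Point 1: residuals TPNV 76.6, LON 47.3, NEW 83.9 → max 83.9 km
Point 2: residuals TPNV 84.5, LON 26.7, NEW 149.3 → max 149.3 km
Point 3: residuals TPNV 0.1, LON 0.1, NEW 0.1 → max 0.1 km
Point 4: residuals TPNV 20.1, LON 54.7, NEW 34.2 → max 54.7 km
Only Point 3 has all residuals ≈ 0.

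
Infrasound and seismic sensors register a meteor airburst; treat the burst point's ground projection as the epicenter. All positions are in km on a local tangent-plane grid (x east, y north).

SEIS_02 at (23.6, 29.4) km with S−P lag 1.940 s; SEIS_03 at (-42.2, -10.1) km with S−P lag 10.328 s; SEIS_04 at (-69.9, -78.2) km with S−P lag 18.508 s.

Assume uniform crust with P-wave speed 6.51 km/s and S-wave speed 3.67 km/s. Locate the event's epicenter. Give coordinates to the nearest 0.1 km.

Distance from S−P lag: d = Δt · v_P v_S / (v_P − v_S) = Δt · (6.51·3.67)/(6.51−3.67) ≈ 8.4126·Δt.
So d_SEIS_02 = 16.32, d_SEIS_03 = 86.89, d_SEIS_04 = 155.70 km.
Circle about each station: (x − 23.6)² + (y − 29.4)² = 16.32²; (x + 42.2)² + (y + 10.1)² = 86.89²; (x + 69.9)² + (y + 78.2)² = 155.70².
Subtracting the SEIS_02 equation from the SEIS_03 and SEIS_04 equations removes the quadratic terms:
-131.6 x − 79.0 y = -6822.00
-187.0 x − 215.2 y = -14396.22
Solving the 2×2 system: x ≈ 24.4, y ≈ 45.7 km.
Check against SEIS_02 (with the unrounded x, y): √((x − 23.6)²+(y − 29.4)²) = 16.30 ≈ 16.32 km. ✓

(24.4, 45.7)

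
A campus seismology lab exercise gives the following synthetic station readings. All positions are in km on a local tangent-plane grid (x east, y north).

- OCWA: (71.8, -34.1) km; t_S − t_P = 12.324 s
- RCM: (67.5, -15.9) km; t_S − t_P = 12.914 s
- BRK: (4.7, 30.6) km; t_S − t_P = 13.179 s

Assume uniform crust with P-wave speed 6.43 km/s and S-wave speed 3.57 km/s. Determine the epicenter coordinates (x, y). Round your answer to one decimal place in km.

-19.4 km east, -72.4 km north

Distance from S−P lag: d = Δt · v_P v_S / (v_P − v_S) = Δt · (6.43·3.57)/(6.43−3.57) ≈ 8.0263·Δt.
So d_OCWA = 98.92, d_RCM = 103.65, d_BRK = 105.78 km.
Circle about each station: (x − 71.8)² + (y + 34.1)² = 98.92²; (x − 67.5)² + (y + 15.9)² = 103.65²; (x − 4.7)² + (y − 30.6)² = 105.78².
Subtracting the OCWA equation from the RCM and BRK equations removes the quadratic terms:
-8.6 x + 36.4 y = -2467.15
-134.2 x + 129.4 y = -6763.84
Solving the 2×2 system: x ≈ -19.4, y ≈ -72.4 km.
Check against OCWA (with the unrounded x, y): √((x − 71.8)²+(y + 34.1)²) = 98.87 ≈ 98.92 km. ✓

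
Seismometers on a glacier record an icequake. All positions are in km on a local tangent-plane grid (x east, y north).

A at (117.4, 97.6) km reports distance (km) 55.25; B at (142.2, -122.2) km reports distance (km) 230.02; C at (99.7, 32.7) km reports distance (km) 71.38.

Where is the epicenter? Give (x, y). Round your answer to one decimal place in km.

Circle about each station: (x − 117.4)² + (y − 97.6)² = 55.25²; (x − 142.2)² + (y + 122.2)² = 230.02²; (x − 99.7)² + (y − 32.7)² = 71.38².
Subtracting the A equation from the B and C equations removes the quadratic terms:
49.6 x − 439.6 y = -38011.48
-35.4 x − 129.8 y = -14341.68
Solving the 2×2 system: x ≈ 62.3, y ≈ 93.5 km.

x ≈ 62.3 km, y ≈ 93.5 km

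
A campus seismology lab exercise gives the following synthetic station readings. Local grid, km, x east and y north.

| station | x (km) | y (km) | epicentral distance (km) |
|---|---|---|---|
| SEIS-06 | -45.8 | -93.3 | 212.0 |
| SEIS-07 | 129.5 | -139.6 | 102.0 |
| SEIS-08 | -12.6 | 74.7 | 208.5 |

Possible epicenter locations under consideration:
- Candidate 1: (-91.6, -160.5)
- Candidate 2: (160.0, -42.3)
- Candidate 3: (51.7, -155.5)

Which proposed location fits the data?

For each candidate, compare |candidate − station| to the reported distance:
Candidate 1: residuals SEIS-06 130.7, SEIS-07 120.1, SEIS-08 39.6 → max 130.7 km
Candidate 2: residuals SEIS-06 0.0, SEIS-07 0.0, SEIS-08 0.0 → max 0.0 km
Candidate 3: residuals SEIS-06 96.3, SEIS-07 22.6, SEIS-08 30.5 → max 96.3 km
Only Candidate 2 has all residuals ≈ 0.

Candidate 2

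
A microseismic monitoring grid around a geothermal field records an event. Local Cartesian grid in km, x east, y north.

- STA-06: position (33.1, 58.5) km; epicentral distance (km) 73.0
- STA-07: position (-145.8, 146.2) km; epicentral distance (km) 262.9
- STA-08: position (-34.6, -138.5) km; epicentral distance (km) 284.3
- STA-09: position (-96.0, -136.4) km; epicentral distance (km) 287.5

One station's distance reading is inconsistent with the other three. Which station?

Solve using three stations at a time. Using STA-06, STA-07, STA-09 (subtract circle equations pairwise → linear system) gives (x, y) ≈ (105.5, 68.7).
Distances from that point to each station vs reported:
  STA-06: calculated 73.1 vs reported 73.0 → residual 0.1 km
  STA-07: calculated 262.9 vs reported 262.9 → residual 0.0 km
  STA-08: calculated 250.1 vs reported 284.3 → residual 34.2 km
  STA-09: calculated 287.5 vs reported 287.5 → residual 0.0 km
STA-06, STA-07, STA-09 are mutually consistent (residuals ≈ 0); STA-08 is off by 34.2 km.

STA-08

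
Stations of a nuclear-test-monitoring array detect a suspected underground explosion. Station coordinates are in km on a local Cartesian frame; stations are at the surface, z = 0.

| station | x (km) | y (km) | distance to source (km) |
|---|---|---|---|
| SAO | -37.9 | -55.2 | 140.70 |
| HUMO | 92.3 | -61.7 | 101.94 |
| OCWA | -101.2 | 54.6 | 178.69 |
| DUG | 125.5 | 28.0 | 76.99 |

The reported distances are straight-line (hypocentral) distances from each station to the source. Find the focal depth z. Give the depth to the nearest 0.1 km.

depth ≈ 50.3 km

Each station gives a sphere (x−x_i)² + (y−y_i)² + z² = d_i² (stations at z=0).
Subtracting the SAO sphere from HUMO and OCWA: z² cancels, leaving linear equations in x and y:
260.4 x − 13.0 y = 17247.46
-126.6 x + 219.6 y = -3394.48
Solving: x ≈ 67.403, y ≈ 23.400 km (keep extra digits for the depth step; rounded: 67.4, 23.4).
Then from the SAO sphere: z² = 140.70² − (x + 37.9)² − (y + 55.2)² with x = 67.403, y = 23.400, so z ≈ 50.297 ≈ 50.3 km.
Check against DUG (with the unrounded solution): distance 76.98 ≈ 76.99 km. ✓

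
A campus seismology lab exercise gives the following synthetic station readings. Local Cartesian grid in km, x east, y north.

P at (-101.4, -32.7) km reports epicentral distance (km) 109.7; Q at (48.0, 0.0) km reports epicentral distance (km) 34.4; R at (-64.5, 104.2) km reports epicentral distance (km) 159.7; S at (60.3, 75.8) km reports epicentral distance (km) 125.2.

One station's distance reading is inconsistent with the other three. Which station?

Solve using three stations at a time. Using P, R, S (subtract circle equations pairwise → linear system) gives (x, y) ≈ (8.2, -38.0).
Distances from that point to each station vs reported:
  P: calculated 109.7 vs reported 109.7 → residual 0.0 km
  Q: calculated 55.1 vs reported 34.4 → residual 20.7 km
  R: calculated 159.7 vs reported 159.7 → residual 0.0 km
  S: calculated 125.2 vs reported 125.2 → residual 0.0 km
P, R, S are mutually consistent (residuals ≈ 0); Q is off by 20.7 km.

Q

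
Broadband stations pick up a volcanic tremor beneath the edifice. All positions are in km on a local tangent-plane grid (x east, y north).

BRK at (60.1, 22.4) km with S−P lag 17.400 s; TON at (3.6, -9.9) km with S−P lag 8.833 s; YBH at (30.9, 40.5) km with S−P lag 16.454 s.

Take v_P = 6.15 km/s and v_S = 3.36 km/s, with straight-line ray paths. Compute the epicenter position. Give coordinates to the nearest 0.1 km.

(-40.3, -58.4)

Distance from S−P lag: d = Δt · v_P v_S / (v_P − v_S) = Δt · (6.15·3.36)/(6.15−3.36) ≈ 7.4065·Δt.
So d_BRK = 128.87, d_TON = 65.42, d_YBH = 121.87 km.
Circle about each station: (x − 60.1)² + (y − 22.4)² = 128.87²; (x − 3.6)² + (y + 9.9)² = 65.42²; (x − 30.9)² + (y − 40.5)² = 121.87².
Subtracting the BRK equation from the TON and YBH equations removes the quadratic terms:
-113.0 x − 64.6 y = 8324.90
-58.4 x + 36.2 y = 236.47
Solving the 2×2 system: x ≈ -40.3, y ≈ -58.4 km.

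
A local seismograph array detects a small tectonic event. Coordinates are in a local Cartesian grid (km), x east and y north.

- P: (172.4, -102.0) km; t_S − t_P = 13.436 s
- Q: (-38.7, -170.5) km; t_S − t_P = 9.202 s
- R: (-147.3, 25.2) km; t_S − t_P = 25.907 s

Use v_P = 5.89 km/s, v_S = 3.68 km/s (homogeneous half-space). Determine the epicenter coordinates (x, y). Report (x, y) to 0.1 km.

x ≈ 46.1 km, y ≈ -139.6 km

Distance from S−P lag: d = Δt · v_P v_S / (v_P − v_S) = Δt · (5.89·3.68)/(5.89−3.68) ≈ 9.8078·Δt.
So d_P = 131.78, d_Q = 90.25, d_R = 254.09 km.
Circle about each station: (x − 172.4)² + (y + 102.0)² = 131.78²; (x + 38.7)² + (y + 170.5)² = 90.25²; (x + 147.3)² + (y − 25.2)² = 254.09².
Subtracting the P equation from the Q and R equations removes the quadratic terms:
-422.2 x − 137.0 y = -336.91
-639.4 x + 254.4 y = -64989.19
Solving the 2×2 system: x ≈ 46.1, y ≈ -139.6 km.
Check against P (with the unrounded x, y): √((x − 172.4)²+(y + 102.0)²) = 131.78 ≈ 131.78 km. ✓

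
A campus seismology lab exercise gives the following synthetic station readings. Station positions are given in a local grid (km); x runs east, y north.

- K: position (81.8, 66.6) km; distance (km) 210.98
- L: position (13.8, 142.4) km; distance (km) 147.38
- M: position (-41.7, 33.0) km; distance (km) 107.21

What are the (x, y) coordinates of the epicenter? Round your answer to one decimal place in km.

Circle about each station: (x − 81.8)² + (y − 66.6)² = 210.98²; (x − 13.8)² + (y − 142.4)² = 147.38²; (x + 41.7)² + (y − 33.0)² = 107.21².
Subtracting the K equation from the L and M equations removes the quadratic terms:
-136.0 x + 151.6 y = 32133.10
-247.0 x − 67.2 y = 24719.67
Solving the 2×2 system: x ≈ -126.8, y ≈ 98.2 km.

x ≈ -126.8 km, y ≈ 98.2 km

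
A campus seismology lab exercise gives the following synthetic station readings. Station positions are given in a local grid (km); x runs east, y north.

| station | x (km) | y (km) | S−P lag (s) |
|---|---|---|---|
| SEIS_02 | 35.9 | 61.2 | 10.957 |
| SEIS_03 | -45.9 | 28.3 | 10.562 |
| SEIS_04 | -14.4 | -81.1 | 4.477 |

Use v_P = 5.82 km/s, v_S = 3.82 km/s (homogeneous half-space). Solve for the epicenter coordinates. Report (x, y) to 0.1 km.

(30.9, -60.5)

Distance from S−P lag: d = Δt · v_P v_S / (v_P − v_S) = Δt · (5.82·3.82)/(5.82−3.82) ≈ 11.1162·Δt.
So d_SEIS_02 = 121.80, d_SEIS_03 = 117.41, d_SEIS_04 = 49.77 km.
Circle about each station: (x − 35.9)² + (y − 61.2)² = 121.80²; (x + 45.9)² + (y − 28.3)² = 117.41²; (x + 14.4)² + (y + 81.1)² = 49.77².
Subtracting pairs of circle equations eliminates x²+y² and gives linear equations (the radical axes):
-163.6 x − 65.8 y = -1076.42
-100.6 x − 284.6 y = 14108.51
Solving the 2×2 system: x ≈ 30.9, y ≈ -60.5 km.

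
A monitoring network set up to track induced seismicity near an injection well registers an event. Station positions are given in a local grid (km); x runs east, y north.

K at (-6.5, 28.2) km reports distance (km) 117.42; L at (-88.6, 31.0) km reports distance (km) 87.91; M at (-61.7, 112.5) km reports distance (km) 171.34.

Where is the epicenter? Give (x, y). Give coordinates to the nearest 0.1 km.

Circle about each station: (x + 6.5)² + (y − 28.2)² = 117.42²; (x + 88.6)² + (y − 31.0)² = 87.91²; (x + 61.7)² + (y − 112.5)² = 171.34².
Subtracting pairs of circle equations eliminates x²+y² and gives linear equations (the radical axes):
-164.2 x + 5.6 y = 14032.76
-110.4 x + 168.6 y = 55.71
Solving the 2×2 system: x ≈ -87.4, y ≈ -56.9 km.

(-87.4, -56.9)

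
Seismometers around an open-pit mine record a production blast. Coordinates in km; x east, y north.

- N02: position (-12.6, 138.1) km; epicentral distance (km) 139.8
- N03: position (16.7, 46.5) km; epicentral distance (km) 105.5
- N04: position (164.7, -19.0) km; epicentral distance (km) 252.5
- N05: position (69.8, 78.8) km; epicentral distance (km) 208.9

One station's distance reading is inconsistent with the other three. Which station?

Solve using three stations at a time. Using N02, N03, N04 (subtract circle equations pairwise → linear system) gives (x, y) ≈ (-85.0, 18.5).
Distances from that point to each station vs reported:
  N02: calculated 139.8 vs reported 139.8 → residual 0.0 km
  N03: calculated 105.4 vs reported 105.5 → residual 0.1 km
  N04: calculated 252.5 vs reported 252.5 → residual 0.0 km
  N05: calculated 166.1 vs reported 208.9 → residual 42.8 km
N02, N03, N04 are mutually consistent (residuals ≈ 0); N05 is off by 42.8 km.

N05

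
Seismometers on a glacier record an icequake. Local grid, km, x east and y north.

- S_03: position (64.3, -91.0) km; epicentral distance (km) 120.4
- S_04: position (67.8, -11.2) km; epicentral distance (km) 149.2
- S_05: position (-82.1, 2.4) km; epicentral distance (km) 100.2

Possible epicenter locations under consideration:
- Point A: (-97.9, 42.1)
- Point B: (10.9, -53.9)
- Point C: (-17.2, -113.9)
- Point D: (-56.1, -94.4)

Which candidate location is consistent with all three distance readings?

Point D

For each candidate, compare |candidate − station| to the reported distance:
Point A: residuals S_03 89.4, S_04 24.9, S_05 57.5 → max 89.4 km
Point B: residuals S_03 55.4, S_04 78.1, S_05 8.5 → max 78.1 km
Point C: residuals S_03 35.7, S_04 15.9, S_05 33.0 → max 35.7 km
Point D: residuals S_03 0.0, S_04 0.0, S_05 0.0 → max 0.0 km
Only Point D has all residuals ≈ 0.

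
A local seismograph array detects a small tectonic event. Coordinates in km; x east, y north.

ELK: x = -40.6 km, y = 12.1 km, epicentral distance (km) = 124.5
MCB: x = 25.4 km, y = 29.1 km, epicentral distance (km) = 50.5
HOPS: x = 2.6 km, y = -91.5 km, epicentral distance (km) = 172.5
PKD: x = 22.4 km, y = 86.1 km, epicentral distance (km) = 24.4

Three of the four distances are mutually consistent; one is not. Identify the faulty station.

Solve using three stations at a time. Using MCB, HOPS, PKD (subtract circle equations pairwise → linear system) gives (x, y) ≈ (44.5, 75.8).
Distances from that point to each station vs reported:
  ELK: calculated 106.3 vs reported 124.5 → residual 18.2 km
  MCB: calculated 50.5 vs reported 50.5 → residual 0.0 km
  HOPS: calculated 172.5 vs reported 172.5 → residual 0.0 km
  PKD: calculated 24.4 vs reported 24.4 → residual 0.0 km
MCB, HOPS, PKD are mutually consistent (residuals ≈ 0); ELK is off by 18.2 km.

ELK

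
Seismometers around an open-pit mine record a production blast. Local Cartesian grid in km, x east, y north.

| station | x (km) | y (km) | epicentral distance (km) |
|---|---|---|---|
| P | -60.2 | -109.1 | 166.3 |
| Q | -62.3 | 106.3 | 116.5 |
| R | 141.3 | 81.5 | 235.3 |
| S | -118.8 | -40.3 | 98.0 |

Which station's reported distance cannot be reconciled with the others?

Q

Solve using three stations at a time. Using P, R, S (subtract circle equations pairwise → linear system) gives (x, y) ≈ (-92.4, 54.0).
Distances from that point to each station vs reported:
  P: calculated 166.3 vs reported 166.3 → residual 0.0 km
  Q: calculated 60.3 vs reported 116.5 → residual 56.2 km
  R: calculated 235.3 vs reported 235.3 → residual 0.0 km
  S: calculated 98.0 vs reported 98.0 → residual 0.0 km
P, R, S are mutually consistent (residuals ≈ 0); Q is off by 56.2 km.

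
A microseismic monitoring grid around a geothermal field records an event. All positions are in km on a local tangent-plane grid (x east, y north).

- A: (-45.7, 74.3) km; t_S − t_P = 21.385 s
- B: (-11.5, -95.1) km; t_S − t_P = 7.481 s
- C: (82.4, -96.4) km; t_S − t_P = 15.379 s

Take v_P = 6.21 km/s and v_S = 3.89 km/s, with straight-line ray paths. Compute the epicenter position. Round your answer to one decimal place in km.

Distance from S−P lag: d = Δt · v_P v_S / (v_P − v_S) = Δt · (6.21·3.89)/(6.21−3.89) ≈ 10.4125·Δt.
So d_A = 222.67, d_B = 77.90, d_C = 160.13 km.
Circle about each station: (x + 45.7)² + (y − 74.3)² = 222.67²; (x + 11.5)² + (y + 95.1)² = 77.90²; (x − 82.4)² + (y + 96.4)² = 160.13².
Subtracting the A equation from the B and C equations removes the quadratic terms:
68.4 x − 338.8 y = 45080.80
256.2 x − 341.4 y = 32414.05
Solving the 2×2 system: x ≈ -69.5, y ≈ -147.1 km.

x ≈ -69.5 km, y ≈ -147.1 km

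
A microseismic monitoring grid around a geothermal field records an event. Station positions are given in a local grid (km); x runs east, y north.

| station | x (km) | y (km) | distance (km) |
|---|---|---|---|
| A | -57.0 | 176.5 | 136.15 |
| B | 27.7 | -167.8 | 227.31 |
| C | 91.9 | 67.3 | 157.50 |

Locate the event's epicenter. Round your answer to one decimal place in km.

x ≈ -63.3 km, y ≈ 40.5 km

Circle about each station: (x + 57.0)² + (y − 176.5)² = 136.15²; (x − 27.7)² + (y + 167.8)² = 227.31²; (x − 91.9)² + (y − 67.3)² = 157.50².
Subtracting the A equation from the B and C equations removes the quadratic terms:
169.4 x − 688.6 y = -38610.13
297.8 x − 218.4 y = -27695.78
Solving the 2×2 system: x ≈ -63.3, y ≈ 40.5 km.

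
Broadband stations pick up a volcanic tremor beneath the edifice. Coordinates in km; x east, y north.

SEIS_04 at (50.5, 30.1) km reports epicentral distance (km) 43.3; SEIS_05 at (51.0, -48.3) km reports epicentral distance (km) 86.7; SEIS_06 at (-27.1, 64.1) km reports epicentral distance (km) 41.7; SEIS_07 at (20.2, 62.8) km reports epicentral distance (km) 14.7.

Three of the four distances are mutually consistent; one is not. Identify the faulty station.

SEIS_05

Solve using three stations at a time. Using SEIS_04, SEIS_06, SEIS_07 (subtract circle equations pairwise → linear system) gives (x, y) ≈ (12.3, 50.4).
Distances from that point to each station vs reported:
  SEIS_04: calculated 43.3 vs reported 43.3 → residual 0.0 km
  SEIS_05: calculated 106.1 vs reported 86.7 → residual 19.4 km
  SEIS_06: calculated 41.7 vs reported 41.7 → residual 0.0 km
  SEIS_07: calculated 14.7 vs reported 14.7 → residual 0.0 km
SEIS_04, SEIS_06, SEIS_07 are mutually consistent (residuals ≈ 0); SEIS_05 is off by 19.4 km.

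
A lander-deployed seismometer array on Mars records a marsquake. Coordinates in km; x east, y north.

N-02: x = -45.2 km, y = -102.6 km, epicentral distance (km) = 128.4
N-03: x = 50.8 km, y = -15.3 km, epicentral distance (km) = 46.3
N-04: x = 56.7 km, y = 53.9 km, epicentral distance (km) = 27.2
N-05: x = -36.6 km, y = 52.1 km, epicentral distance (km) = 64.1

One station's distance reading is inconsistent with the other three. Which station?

Solve using three stations at a time. Using N-02, N-03, N-05 (subtract circle equations pairwise → linear system) gives (x, y) ≈ (13.2, 11.7).
Distances from that point to each station vs reported:
  N-02: calculated 128.4 vs reported 128.4 → residual 0.0 km
  N-03: calculated 46.3 vs reported 46.3 → residual 0.0 km
  N-04: calculated 60.6 vs reported 27.2 → residual 33.4 km
  N-05: calculated 64.1 vs reported 64.1 → residual 0.0 km
N-02, N-03, N-05 are mutually consistent (residuals ≈ 0); N-04 is off by 33.4 km.

N-04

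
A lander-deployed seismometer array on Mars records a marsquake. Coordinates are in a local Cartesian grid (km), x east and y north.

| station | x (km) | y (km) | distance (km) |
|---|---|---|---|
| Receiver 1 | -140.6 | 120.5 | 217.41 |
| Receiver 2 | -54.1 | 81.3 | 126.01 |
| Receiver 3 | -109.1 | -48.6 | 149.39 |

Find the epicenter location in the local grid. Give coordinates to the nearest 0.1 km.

Circle about each station: (x + 140.6)² + (y − 120.5)² = 217.41²; (x + 54.1)² + (y − 81.3)² = 126.01²; (x + 109.1)² + (y + 48.6)² = 149.39².
Subtracting the Receiver 1 equation from the Receiver 2 and Receiver 3 equations removes the quadratic terms:
173.0 x − 78.4 y = 6636.48
63.0 x − 338.2 y = 4925.90
Solving the 2×2 system: x ≈ 34.7, y ≈ -8.1 km.

(34.7, -8.1)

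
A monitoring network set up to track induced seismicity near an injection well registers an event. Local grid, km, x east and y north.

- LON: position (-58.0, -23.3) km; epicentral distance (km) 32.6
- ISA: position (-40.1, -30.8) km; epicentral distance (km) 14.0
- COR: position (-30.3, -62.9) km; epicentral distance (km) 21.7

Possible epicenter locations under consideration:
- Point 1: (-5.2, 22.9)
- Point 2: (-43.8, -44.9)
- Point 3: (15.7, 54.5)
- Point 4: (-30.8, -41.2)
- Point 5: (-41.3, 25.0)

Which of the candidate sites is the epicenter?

For each candidate, compare |candidate − station| to the reported distance:
Point 1: residuals LON 37.6, ISA 50.0, COR 67.7 → max 67.7 km
Point 2: residuals LON 6.8, ISA 0.6, COR 0.8 → max 6.8 km
Point 3: residuals LON 74.6, ISA 87.9, COR 104.4 → max 104.4 km
Point 4: residuals LON 0.0, ISA 0.0, COR 0.0 → max 0.0 km
Point 5: residuals LON 18.5, ISA 41.8, COR 66.9 → max 66.9 km
Only Point 4 has all residuals ≈ 0.

Point 4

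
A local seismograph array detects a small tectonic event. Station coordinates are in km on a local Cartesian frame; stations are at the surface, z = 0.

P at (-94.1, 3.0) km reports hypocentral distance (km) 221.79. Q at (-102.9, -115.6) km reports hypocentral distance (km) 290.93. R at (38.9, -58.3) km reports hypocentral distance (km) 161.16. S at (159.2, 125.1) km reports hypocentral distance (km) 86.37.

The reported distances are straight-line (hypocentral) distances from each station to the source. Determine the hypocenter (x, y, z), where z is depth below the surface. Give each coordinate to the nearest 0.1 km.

x ≈ 108.3 km, y ≈ 77.8 km, depth ≈ 51.3 km

Each station gives a sphere (x−x_i)² + (y−y_i)² + z² = d_i² (stations at z=0).
Subtracting the P sphere from Q and R: z² cancels, leaving linear equations in x and y:
-17.6 x − 237.2 y = -20361.50
266.0 x − 122.6 y = 19266.55
Solving: x ≈ 108.292, y ≈ 77.806 km (keep extra digits for the depth step; rounded: 108.3, 77.8).
Then from the P sphere: z² = 221.79² − (x + 94.1)² − (y − 3.0)² with x = 108.292, y = 77.806, so z ≈ 51.306 ≈ 51.3 km.
Check against S (with the unrounded solution): distance 86.38 ≈ 86.37 km. ✓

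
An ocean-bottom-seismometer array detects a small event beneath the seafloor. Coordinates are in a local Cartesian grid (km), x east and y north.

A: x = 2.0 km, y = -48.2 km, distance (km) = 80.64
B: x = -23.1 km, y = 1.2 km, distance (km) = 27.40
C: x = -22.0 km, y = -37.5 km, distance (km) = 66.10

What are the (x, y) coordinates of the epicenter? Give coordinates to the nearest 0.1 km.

Circle about each station: (x − 2.0)² + (y + 48.2)² = 80.64²; (x + 23.1)² + (y − 1.2)² = 27.40²; (x + 22.0)² + (y + 37.5)² = 66.10².
Subtracting the A equation from the B and C equations removes the quadratic terms:
-50.2 x + 98.8 y = 3959.86
-48.0 x + 21.4 y = 1696.61
Solving the 2×2 system: x ≈ -22.6, y ≈ 28.6 km.
Check against A (with the unrounded x, y): √((x − 2.0)²+(y + 48.2)²) = 80.64 ≈ 80.64 km. ✓

x ≈ -22.6 km, y ≈ 28.6 km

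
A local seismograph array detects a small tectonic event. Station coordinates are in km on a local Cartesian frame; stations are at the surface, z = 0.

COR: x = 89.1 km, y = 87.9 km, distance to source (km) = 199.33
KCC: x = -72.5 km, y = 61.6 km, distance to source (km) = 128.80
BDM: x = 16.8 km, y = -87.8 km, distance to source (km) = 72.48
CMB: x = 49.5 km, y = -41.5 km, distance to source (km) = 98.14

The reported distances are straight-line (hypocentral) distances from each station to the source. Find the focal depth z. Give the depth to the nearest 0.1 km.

Each station gives a sphere (x−x_i)² + (y−y_i)² + z² = d_i² (stations at z=0).
Subtracting the COR sphere from KCC and BDM: z² cancels, leaving linear equations in x and y:
-323.2 x − 52.6 y = 16528.60
-144.6 x − 351.4 y = 26804.96
Solving: x ≈ -41.506, y ≈ -59.201 km (keep extra digits for the depth step; rounded: -41.5, -59.2).
Then from the COR sphere: z² = 199.33² − (x − 89.1)² − (y − 87.9)² with x = -41.506, y = -59.201, so z ≈ 32.184 ≈ 32.2 km.

depth ≈ 32.2 km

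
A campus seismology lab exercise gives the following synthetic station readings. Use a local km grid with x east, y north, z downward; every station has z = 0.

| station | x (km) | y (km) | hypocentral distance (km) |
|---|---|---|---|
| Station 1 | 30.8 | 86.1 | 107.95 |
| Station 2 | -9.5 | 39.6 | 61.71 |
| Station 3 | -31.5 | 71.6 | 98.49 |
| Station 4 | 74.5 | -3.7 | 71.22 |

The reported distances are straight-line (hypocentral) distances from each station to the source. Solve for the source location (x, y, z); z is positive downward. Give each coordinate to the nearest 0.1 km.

x ≈ 6.5 km, y ≈ -17.9 km, depth ≈ 15.7 km

Each station gives a sphere (x−x_i)² + (y−y_i)² + z² = d_i² (stations at z=0).
Subtracting the Station 1 sphere from Station 2 and Station 3: z² cancels, leaving linear equations in x and y:
-80.6 x − 93.0 y = 1141.64
-124.6 x − 29.0 y = -290.12
Solving: x ≈ 6.496, y ≈ -17.905 km (keep extra digits for the depth step; rounded: 6.5, -17.9).
Then from the Station 1 sphere: z² = 107.95² − (x − 30.8)² − (y − 86.1)² with x = 6.496, y = -17.905, so z ≈ 15.668 ≈ 15.7 km.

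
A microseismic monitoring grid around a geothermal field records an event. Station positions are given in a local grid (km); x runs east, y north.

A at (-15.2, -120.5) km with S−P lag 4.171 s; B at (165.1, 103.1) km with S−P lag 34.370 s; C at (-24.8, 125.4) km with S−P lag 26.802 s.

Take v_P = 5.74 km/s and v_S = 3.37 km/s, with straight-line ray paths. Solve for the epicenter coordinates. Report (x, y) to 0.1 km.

Distance from S−P lag: d = Δt · v_P v_S / (v_P − v_S) = Δt · (5.74·3.37)/(5.74−3.37) ≈ 8.1619·Δt.
So d_A = 34.04, d_B = 280.53, d_C = 218.76 km.
Circle about each station: (x + 15.2)² + (y + 120.5)² = 34.04²; (x − 165.1)² + (y − 103.1)² = 280.53²; (x + 24.8)² + (y − 125.4)² = 218.76².
Subtracting the A equation from the B and C equations removes the quadratic terms:
360.6 x + 447.2 y = -54402.03
-19.2 x + 491.8 y = -45108.31
Solving the 2×2 system: x ≈ -35.4, y ≈ -93.1 km.

-35.4 km east, -93.1 km north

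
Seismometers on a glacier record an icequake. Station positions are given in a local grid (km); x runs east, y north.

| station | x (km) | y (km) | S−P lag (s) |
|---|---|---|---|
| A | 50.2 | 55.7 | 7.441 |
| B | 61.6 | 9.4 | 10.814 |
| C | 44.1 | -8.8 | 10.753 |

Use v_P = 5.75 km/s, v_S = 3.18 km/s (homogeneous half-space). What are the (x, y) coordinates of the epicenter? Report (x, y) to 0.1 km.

Distance from S−P lag: d = Δt · v_P v_S / (v_P − v_S) = Δt · (5.75·3.18)/(5.75−3.18) ≈ 7.1148·Δt.
So d_A = 52.94, d_B = 76.94, d_C = 76.51 km.
Circle about each station: (x − 50.2)² + (y − 55.7)² = 52.94²; (x − 61.6)² + (y − 9.4)² = 76.94²; (x − 44.1)² + (y + 8.8)² = 76.51².
Subtracting pairs of circle equations eliminates x²+y² and gives linear equations (the radical axes):
22.8 x − 92.6 y = -4856.73
-12.2 x − 129.0 y = -6651.42
Solving the 2×2 system: x ≈ -2.6, y ≈ 51.8 km.
Check against A (with the unrounded x, y): √((x − 50.2)²+(y − 55.7)²) = 52.95 ≈ 52.94 km. ✓

(-2.6, 51.8)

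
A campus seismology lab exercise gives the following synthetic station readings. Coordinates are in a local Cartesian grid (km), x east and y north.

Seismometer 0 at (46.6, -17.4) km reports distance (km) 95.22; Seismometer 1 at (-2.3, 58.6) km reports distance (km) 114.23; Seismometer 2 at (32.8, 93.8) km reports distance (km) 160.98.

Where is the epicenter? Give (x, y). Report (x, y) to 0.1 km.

x ≈ -43.6 km, y ≈ -47.9 km

Circle about each station: (x − 46.6)² + (y + 17.4)² = 95.22²; (x + 2.3)² + (y − 58.6)² = 114.23²; (x − 32.8)² + (y − 93.8)² = 160.98².
Subtracting pairs of circle equations eliminates x²+y² and gives linear equations (the radical axes):
-97.8 x + 152.0 y = -3016.71
-27.6 x + 222.4 y = -9447.75
Solving the 2×2 system: x ≈ -43.6, y ≈ -47.9 km.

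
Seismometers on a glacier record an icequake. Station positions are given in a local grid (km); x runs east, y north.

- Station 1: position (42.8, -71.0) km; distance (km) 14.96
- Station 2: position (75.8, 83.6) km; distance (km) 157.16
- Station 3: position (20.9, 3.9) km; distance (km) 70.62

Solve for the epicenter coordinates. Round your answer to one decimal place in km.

(28.6, -66.3)

Circle about each station: (x − 42.8)² + (y + 71.0)² = 14.96²; (x − 75.8)² + (y − 83.6)² = 157.16²; (x − 20.9)² + (y − 3.9)² = 70.62².
Subtracting the Station 1 equation from the Station 2 and Station 3 equations removes the quadratic terms:
66.0 x + 309.2 y = -18613.70
-43.8 x + 149.8 y = -11184.20
Solving the 2×2 system: x ≈ 28.6, y ≈ -66.3 km.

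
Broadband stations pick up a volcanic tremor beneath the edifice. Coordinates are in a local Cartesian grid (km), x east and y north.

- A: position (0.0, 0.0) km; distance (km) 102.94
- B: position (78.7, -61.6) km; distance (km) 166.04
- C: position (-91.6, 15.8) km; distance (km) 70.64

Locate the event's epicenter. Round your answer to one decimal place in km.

Circle about each station: x² + y² = 102.94²; (x − 78.7)² + (y + 61.6)² = 166.04²; (x + 91.6)² + (y − 15.8)² = 70.64².
Subtracting the A equation from the B and C equations removes the quadratic terms:
157.4 x − 123.2 y = -6984.39
-183.2 x + 31.6 y = 14246.83
Solving the 2×2 system: x ≈ -87.2, y ≈ -54.7 km.

-87.2 km east, -54.7 km north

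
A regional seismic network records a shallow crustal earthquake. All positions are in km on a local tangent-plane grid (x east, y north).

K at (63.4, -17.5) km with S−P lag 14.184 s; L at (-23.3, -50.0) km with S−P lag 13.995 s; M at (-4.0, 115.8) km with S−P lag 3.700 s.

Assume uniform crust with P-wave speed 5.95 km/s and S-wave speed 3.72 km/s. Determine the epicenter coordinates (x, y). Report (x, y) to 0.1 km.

Distance from S−P lag: d = Δt · v_P v_S / (v_P − v_S) = Δt · (5.95·3.72)/(5.95−3.72) ≈ 9.9256·Δt.
So d_K = 140.78, d_L = 138.91, d_M = 36.72 km.
Circle about each station: (x − 63.4)² + (y + 17.5)² = 140.78²; (x + 23.3)² + (y + 50.0)² = 138.91²; (x + 4.0)² + (y − 115.8)² = 36.72².
Subtracting pairs of circle equations eliminates x²+y² and gives linear equations (the radical axes):
-173.4 x − 65.0 y = -759.90
-134.8 x + 266.6 y = 27570.48
Solving the 2×2 system: x ≈ -28.9, y ≈ 88.8 km.

-28.9 km east, 88.8 km north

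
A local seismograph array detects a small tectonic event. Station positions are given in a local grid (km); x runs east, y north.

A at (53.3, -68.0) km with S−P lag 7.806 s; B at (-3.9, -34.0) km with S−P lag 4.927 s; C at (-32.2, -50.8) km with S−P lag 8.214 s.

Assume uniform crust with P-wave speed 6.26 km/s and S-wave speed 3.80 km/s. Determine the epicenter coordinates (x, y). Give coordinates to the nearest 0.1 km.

(26.6, 2.6)

Distance from S−P lag: d = Δt · v_P v_S / (v_P − v_S) = Δt · (6.26·3.80)/(6.26−3.80) ≈ 9.6699·Δt.
So d_A = 75.48, d_B = 47.64, d_C = 79.43 km.
Circle about each station: (x − 53.3)² + (y + 68.0)² = 75.48²; (x + 3.9)² + (y + 34.0)² = 47.64²; (x + 32.2)² + (y + 50.8)² = 79.43².
Subtracting the A equation from the B and C equations removes the quadratic terms:
-114.4 x + 68.0 y = -2866.02
-171.0 x + 34.4 y = -4459.30
Solving the 2×2 system: x ≈ 26.6, y ≈ 2.6 km.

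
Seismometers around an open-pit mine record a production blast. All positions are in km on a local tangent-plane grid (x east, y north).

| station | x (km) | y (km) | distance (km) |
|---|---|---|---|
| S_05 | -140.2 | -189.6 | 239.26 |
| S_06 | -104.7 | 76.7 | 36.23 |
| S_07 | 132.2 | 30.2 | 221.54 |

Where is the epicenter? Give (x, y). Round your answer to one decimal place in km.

-88.9 km east, 44.1 km north

Circle about each station: (x + 140.2)² + (y + 189.6)² = 239.26²; (x + 104.7)² + (y − 76.7)² = 36.23²; (x − 132.2)² + (y − 30.2)² = 221.54².
Subtracting pairs of circle equations eliminates x²+y² and gives linear equations (the radical axes):
71.0 x + 532.6 y = 17173.51
544.8 x + 439.6 y = -29049.94
Solving the 2×2 system: x ≈ -88.9, y ≈ 44.1 km.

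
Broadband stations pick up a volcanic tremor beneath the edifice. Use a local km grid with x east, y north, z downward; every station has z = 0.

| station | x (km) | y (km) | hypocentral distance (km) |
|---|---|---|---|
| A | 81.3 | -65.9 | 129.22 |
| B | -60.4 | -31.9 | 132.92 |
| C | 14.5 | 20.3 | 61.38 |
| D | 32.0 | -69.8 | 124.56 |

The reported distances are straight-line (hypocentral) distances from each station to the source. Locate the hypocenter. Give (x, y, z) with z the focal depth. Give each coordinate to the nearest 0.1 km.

(35.9, 42.9, 52.9)

Each station gives a sphere (x−x_i)² + (y−y_i)² + z² = d_i² (stations at z=0).
Subtracting the A sphere from B and C: z² cancels, leaving linear equations in x and y:
-283.4 x + 68.0 y = -7256.65
-133.6 x + 172.4 y = 2600.14
Solving: x ≈ 35.900, y ≈ 42.902 km (keep extra digits for the depth step; rounded: 35.9, 42.9).
Then from the A sphere: z² = 129.22² − (x − 81.3)² − (y + 65.9)² with x = 35.900, y = 42.902, so z ≈ 52.903 ≈ 52.9 km.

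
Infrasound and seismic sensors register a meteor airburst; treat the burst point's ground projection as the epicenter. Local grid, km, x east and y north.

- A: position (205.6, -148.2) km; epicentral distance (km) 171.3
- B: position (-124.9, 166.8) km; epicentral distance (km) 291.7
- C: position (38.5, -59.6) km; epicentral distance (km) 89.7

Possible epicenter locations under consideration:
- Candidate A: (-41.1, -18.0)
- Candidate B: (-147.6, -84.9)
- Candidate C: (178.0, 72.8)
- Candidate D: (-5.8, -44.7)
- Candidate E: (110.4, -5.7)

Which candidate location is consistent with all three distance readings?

Candidate E

For each candidate, compare |candidate − station| to the reported distance:
Candidate A: residuals A 107.6, B 88.8, C 0.1 → max 107.6 km
Candidate B: residuals A 187.5, B 39.0, C 98.1 → max 187.5 km
Candidate C: residuals A 51.4, B 25.5, C 102.6 → max 102.6 km
Candidate D: residuals A 64.1, B 49.0, C 43.0 → max 64.1 km
Candidate E: residuals A 0.1, B 0.1, C 0.2 → max 0.2 km
Only Candidate E has all residuals ≈ 0.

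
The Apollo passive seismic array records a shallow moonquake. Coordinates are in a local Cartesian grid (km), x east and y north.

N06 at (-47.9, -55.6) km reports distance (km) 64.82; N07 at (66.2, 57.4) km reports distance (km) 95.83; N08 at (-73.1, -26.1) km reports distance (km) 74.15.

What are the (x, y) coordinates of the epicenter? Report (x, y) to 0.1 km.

Circle about each station: (x + 47.9)² + (y + 55.6)² = 64.82²; (x − 66.2)² + (y − 57.4)² = 95.83²; (x + 73.1)² + (y + 26.1)² = 74.15².
Subtracting the N06 equation from the N07 and N08 equations removes the quadratic terms:
228.2 x + 226.0 y = -2690.33
-50.4 x + 59.0 y = -657.54
Solving the 2×2 system: x ≈ -0.4, y ≈ -11.5 km.

x ≈ -0.4 km, y ≈ -11.5 km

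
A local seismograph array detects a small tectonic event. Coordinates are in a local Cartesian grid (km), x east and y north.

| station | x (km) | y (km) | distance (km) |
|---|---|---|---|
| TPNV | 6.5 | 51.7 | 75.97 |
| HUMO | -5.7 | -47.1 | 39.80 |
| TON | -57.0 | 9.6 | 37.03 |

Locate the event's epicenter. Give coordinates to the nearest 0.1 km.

(-29.5, -15.2)

Circle about each station: (x − 6.5)² + (y − 51.7)² = 75.97²; (x + 5.7)² + (y + 47.1)² = 39.80²; (x + 57.0)² + (y − 9.6)² = 37.03².
Subtracting the TPNV equation from the HUMO and TON equations removes the quadratic terms:
-24.4 x − 197.6 y = 3723.16
-127.0 x − 84.2 y = 5026.24
Solving the 2×2 system: x ≈ -29.5, y ≈ -15.2 km.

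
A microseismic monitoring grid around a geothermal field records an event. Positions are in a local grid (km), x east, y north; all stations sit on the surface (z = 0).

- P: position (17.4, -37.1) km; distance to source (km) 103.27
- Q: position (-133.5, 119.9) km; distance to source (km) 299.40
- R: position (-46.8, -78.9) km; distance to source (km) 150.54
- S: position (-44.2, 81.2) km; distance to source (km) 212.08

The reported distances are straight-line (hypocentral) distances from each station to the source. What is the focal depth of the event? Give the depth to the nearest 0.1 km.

Each station gives a sphere (x−x_i)² + (y−y_i)² + z² = d_i² (stations at z=0).
Subtracting the P sphere from Q and R: z² cancels, leaving linear equations in x and y:
-301.8 x + 314.0 y = -48456.58
-128.4 x − 83.6 y = -5261.32
Solving: x ≈ 87.005, y ≈ -70.696 km (keep extra digits for the depth step; rounded: 87.0, -70.7).
Then from the P sphere: z² = 103.27² − (x − 17.4)² − (y + 37.1)² with x = 87.005, y = -70.696, so z ≈ 68.492 ≈ 68.5 km.

depth ≈ 68.5 km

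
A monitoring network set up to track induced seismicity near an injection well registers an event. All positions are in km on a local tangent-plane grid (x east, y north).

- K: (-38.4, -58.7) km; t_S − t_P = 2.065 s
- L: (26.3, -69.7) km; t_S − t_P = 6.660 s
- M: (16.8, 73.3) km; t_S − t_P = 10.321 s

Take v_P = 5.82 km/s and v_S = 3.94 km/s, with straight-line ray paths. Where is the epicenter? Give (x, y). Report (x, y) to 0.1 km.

Distance from S−P lag: d = Δt · v_P v_S / (v_P − v_S) = Δt · (5.82·3.94)/(5.82−3.94) ≈ 12.1972·Δt.
So d_K = 25.19, d_L = 81.23, d_M = 125.89 km.
Circle about each station: (x + 38.4)² + (y + 58.7)² = 25.19²; (x − 26.3)² + (y + 69.7)² = 81.23²; (x − 16.8)² + (y − 73.3)² = 125.89².
Subtracting pairs of circle equations eliminates x²+y² and gives linear equations (the radical axes):
129.4 x − 22.0 y = -5334.25
110.4 x + 264.0 y = -14478.88
Solving the 2×2 system: x ≈ -47.2, y ≈ -35.1 km.

(-47.2, -35.1)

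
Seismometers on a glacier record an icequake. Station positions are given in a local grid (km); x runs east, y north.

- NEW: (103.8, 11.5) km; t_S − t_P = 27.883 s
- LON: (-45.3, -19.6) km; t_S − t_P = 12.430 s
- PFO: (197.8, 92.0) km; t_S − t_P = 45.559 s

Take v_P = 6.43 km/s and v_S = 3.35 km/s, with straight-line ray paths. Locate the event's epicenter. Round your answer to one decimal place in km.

Distance from S−P lag: d = Δt · v_P v_S / (v_P − v_S) = Δt · (6.43·3.35)/(6.43−3.35) ≈ 6.9937·Δt.
So d_NEW = 195.00, d_LON = 86.93, d_PFO = 318.62 km.
Circle about each station: (x − 103.8)² + (y − 11.5)² = 195.00²; (x + 45.3)² + (y + 19.6)² = 86.93²; (x − 197.8)² + (y − 92.0)² = 318.62².
Subtracting pairs of circle equations eliminates x²+y² and gives linear equations (the radical axes):
-298.2 x − 62.2 y = 21997.74
188.0 x + 161.0 y = -26811.55
Solving the 2×2 system: x ≈ -51.6, y ≈ -106.3 km.
Check against NEW (with the unrounded x, y): √((x − 103.8)²+(y − 11.5)²) = 194.99 ≈ 195.00 km. ✓

-51.6 km east, -106.3 km north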